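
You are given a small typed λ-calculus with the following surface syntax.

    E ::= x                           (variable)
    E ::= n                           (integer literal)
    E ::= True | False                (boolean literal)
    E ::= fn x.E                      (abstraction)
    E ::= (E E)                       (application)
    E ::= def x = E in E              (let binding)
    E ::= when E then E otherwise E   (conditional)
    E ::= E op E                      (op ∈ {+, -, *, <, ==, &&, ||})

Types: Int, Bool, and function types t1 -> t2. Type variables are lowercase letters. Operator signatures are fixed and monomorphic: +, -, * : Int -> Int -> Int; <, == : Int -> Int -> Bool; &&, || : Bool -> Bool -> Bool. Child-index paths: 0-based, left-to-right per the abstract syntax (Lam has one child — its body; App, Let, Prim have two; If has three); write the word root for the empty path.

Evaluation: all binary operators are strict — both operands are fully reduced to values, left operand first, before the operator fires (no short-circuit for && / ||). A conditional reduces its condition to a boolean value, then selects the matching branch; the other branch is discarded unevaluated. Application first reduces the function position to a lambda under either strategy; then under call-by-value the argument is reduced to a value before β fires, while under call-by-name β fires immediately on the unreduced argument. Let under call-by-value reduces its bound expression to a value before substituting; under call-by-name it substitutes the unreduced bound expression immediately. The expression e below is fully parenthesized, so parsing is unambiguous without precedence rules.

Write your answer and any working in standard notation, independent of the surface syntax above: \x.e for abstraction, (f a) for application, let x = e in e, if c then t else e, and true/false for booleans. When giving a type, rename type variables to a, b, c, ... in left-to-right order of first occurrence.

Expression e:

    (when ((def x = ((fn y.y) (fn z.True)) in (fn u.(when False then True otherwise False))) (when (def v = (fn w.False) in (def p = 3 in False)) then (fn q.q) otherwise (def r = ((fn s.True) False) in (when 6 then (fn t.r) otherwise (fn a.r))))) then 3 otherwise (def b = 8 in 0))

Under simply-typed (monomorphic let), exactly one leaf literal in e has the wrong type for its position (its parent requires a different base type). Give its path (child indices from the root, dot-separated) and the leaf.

Trace:
y : a
\y._ : a -> a
\z._ : b -> Bool
  unify a -> a ~ (b -> Bool) -> c
  unify a ~ b -> Bool
  unify b -> Bool ~ c
_ _ : b -> Bool
let x : b -> Bool
  unify Bool ~ Bool
  unify Bool ~ Bool
\u._ : d -> Bool
\w._ : e -> Bool
let v : e -> Bool
let p : Int
  unify Bool ~ Bool
q : f
\q._ : f -> f
\s._ : g -> Bool
  unify g -> Bool ~ Bool -> h
  unify g ~ Bool
  unify Bool ~ h
_ _ : Bool
let r : Bool
  unify Int ~ Bool
  FAIL: mismatch Int ~ Bool

Answer: 0.1.2.1.0 : 6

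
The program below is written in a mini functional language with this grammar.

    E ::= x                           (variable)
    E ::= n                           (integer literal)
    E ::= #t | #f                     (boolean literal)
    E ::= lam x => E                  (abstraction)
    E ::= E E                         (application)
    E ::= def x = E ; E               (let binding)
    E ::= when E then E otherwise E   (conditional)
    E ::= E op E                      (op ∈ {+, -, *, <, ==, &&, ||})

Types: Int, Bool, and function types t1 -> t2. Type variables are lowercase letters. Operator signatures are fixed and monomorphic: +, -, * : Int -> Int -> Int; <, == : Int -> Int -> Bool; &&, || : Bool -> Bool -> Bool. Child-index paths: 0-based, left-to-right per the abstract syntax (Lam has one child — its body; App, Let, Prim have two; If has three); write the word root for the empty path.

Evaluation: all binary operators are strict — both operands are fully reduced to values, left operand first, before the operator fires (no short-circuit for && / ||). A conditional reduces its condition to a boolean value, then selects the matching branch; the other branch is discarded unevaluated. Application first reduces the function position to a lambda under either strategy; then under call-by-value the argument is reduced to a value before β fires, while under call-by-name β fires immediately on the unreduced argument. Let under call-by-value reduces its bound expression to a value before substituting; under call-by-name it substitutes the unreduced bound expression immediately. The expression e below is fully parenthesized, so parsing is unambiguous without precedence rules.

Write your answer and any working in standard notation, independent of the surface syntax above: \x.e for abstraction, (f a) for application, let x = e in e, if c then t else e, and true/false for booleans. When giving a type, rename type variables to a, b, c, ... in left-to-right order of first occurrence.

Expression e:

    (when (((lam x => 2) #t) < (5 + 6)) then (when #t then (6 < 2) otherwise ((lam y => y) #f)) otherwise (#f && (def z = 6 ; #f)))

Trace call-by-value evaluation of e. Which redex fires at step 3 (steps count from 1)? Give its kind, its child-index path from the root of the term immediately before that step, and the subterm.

Answer: delta at 0 : (2 < 11)

Working:
step 0: (if (((\x.2) true) < (5 + 6)) then (if true then (6 < 2) else ((\y.y) false)) else (false && (let z = 6 in false)))
step 1: [beta@0.0] (if (2 < (5 + 6)) then (if true then (6 < 2) else ((\y.y) false)) else (false && (let z = 6 in false)))
step 2: [delta@0.1] (if (2 < 11) then (if true then (6 < 2) else ((\y.y) false)) else (false && (let z = 6 in false)))
step 3: [delta@0] (if true then (if true then (6 < 2) else ((\y.y) false)) else (false && (let z = 6 in false)))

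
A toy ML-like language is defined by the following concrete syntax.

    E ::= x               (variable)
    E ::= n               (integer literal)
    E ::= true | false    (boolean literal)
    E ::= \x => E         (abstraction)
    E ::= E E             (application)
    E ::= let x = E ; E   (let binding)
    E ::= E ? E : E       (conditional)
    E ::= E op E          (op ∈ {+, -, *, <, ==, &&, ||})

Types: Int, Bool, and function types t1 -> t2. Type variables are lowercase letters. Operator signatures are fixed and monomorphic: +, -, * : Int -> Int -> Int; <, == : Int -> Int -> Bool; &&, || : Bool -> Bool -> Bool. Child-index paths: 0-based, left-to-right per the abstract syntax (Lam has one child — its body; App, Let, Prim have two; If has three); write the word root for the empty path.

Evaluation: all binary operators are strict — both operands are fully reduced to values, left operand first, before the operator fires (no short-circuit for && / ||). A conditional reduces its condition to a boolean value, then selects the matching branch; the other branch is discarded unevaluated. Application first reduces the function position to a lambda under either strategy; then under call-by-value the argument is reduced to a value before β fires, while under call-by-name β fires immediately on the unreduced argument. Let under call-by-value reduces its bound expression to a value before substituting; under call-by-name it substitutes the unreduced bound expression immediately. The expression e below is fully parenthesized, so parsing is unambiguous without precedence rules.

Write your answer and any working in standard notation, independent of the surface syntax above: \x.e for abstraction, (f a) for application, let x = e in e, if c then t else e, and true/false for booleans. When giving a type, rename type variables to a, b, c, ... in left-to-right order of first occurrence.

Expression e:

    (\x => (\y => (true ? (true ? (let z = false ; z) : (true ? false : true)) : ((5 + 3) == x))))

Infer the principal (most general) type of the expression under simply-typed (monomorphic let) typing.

Trace:
  unify Bool ~ Bool
  unify Bool ~ Bool
let z : Bool
z : Bool
  unify Bool ~ Bool
  unify Bool ~ Bool
  unify Bool ~ Bool
  unify Int ~ Int
  unify Int ~ Int
  unify Int ~ Int
x : a
  unify a ~ Int
  unify Bool ~ Bool
\y._ : b -> Bool
\x._ : Int -> b -> Bool

Answer: Int -> a -> Bool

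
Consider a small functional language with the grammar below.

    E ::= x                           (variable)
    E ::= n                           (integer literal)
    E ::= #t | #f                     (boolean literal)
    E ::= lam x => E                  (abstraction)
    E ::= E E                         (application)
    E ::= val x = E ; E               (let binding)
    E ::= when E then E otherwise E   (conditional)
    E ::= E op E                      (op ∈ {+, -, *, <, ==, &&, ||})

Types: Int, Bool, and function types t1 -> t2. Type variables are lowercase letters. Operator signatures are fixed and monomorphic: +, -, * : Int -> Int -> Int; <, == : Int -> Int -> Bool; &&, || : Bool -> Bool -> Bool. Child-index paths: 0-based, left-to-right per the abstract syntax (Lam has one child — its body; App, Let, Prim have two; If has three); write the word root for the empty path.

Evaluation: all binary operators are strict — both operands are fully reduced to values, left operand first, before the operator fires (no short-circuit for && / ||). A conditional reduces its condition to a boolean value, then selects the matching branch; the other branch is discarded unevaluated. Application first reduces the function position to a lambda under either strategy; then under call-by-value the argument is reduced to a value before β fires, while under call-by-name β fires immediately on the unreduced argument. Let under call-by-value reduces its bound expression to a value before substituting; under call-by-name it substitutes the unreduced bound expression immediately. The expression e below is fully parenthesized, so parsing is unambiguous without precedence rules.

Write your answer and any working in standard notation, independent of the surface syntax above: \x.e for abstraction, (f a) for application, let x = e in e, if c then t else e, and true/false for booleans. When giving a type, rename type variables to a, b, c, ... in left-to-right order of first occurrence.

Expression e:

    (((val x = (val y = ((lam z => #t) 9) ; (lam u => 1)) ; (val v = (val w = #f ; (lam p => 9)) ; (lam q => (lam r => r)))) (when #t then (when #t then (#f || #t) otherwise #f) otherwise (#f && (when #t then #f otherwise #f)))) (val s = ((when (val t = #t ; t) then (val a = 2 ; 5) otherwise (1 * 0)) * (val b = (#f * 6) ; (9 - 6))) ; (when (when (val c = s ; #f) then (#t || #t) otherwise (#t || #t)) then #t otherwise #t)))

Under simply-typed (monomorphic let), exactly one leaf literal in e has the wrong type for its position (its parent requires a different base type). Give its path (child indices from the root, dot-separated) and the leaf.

Answer: 1.0.1.0.0 : false

Derivation:
\z._ : a -> Bool
  unify a -> Bool ~ Int -> b
  unify a ~ Int
  unify Bool ~ b
_ _ : Bool
let y : Bool
\u._ : c -> Int
let x : c -> Int
let w : Bool
\p._ : d -> Int
let v : d -> Int
r : f
\r._ : f -> f
\q._ : e -> f -> f
  unify Bool ~ Bool
  unify Bool ~ Bool
  unify Bool ~ Bool
  unify Bool ~ Bool
  unify Bool ~ Bool
  unify Bool ~ Bool
  unify Bool ~ Bool
  unify Bool ~ Bool
  unify Bool ~ Bool
  unify Bool ~ Bool
  unify e -> f -> f ~ Bool -> g
  unify e ~ Bool
  unify f -> f ~ g
_ _ : f -> f
let t : Bool
t : Bool
  unify Bool ~ Bool
let a : Int
  unify Int ~ Int
  unify Int ~ Int
  unify Int ~ Int
  unify Int ~ Int
  unify Bool ~ Int
  FAIL: mismatch Bool ~ Int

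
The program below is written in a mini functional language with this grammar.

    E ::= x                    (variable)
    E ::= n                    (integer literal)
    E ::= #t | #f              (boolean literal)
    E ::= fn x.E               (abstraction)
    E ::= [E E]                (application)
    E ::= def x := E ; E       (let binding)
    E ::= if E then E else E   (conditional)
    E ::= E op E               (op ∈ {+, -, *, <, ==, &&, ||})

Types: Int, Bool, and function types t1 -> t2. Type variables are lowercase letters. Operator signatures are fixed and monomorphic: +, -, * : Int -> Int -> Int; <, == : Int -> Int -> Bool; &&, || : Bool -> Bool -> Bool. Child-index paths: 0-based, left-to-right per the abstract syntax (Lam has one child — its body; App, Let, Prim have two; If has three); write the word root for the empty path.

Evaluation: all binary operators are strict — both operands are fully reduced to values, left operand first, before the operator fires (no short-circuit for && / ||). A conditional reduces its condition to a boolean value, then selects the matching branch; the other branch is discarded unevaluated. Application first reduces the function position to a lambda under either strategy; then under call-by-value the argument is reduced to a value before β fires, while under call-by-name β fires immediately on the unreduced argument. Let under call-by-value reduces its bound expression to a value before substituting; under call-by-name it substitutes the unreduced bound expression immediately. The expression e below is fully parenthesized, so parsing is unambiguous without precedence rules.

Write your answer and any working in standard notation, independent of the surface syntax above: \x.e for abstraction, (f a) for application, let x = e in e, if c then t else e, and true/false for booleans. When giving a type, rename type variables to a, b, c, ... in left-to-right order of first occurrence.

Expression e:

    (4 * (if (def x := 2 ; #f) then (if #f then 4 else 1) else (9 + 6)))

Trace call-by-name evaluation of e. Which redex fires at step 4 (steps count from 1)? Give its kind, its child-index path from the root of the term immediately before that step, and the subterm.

Answer: delta at root : (4 * 15)

Derivation:
step 0: (4 * (if (let x = 2 in false) then (if false then 4 else 1) else (9 + 6)))
step 1: [let@1.0] (4 * (if false then (if false then 4 else 1) else (9 + 6)))
step 2: [if@1] (4 * (9 + 6))
step 3: [delta@1] (4 * 15)
step 4: [delta@root] 60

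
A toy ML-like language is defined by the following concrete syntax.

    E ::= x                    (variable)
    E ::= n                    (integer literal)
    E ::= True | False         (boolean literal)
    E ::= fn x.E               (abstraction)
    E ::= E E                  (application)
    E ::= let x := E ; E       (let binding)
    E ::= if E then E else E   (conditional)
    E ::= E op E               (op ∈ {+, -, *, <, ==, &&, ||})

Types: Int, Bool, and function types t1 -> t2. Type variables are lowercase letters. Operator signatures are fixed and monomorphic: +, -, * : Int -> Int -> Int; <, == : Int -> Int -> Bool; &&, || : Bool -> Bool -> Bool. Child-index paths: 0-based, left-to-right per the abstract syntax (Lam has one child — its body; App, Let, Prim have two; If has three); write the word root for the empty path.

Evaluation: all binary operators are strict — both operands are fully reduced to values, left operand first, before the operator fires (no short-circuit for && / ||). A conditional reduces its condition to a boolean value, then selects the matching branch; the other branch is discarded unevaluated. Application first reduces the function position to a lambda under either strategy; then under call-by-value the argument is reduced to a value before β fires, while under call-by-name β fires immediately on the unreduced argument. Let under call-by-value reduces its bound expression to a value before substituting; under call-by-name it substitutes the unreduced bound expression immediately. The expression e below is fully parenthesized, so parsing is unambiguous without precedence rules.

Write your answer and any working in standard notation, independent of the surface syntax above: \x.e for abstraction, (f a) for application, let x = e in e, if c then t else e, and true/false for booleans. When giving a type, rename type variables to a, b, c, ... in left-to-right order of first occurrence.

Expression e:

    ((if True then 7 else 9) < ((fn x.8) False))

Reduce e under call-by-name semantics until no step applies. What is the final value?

Answer: true

Trace:
step 0: ((if true then 7 else 9) < ((\x.8) false))
step 1: [if@0] (7 < ((\x.8) false))
step 2: [beta@1] (7 < 8)
step 3: [delta@root] true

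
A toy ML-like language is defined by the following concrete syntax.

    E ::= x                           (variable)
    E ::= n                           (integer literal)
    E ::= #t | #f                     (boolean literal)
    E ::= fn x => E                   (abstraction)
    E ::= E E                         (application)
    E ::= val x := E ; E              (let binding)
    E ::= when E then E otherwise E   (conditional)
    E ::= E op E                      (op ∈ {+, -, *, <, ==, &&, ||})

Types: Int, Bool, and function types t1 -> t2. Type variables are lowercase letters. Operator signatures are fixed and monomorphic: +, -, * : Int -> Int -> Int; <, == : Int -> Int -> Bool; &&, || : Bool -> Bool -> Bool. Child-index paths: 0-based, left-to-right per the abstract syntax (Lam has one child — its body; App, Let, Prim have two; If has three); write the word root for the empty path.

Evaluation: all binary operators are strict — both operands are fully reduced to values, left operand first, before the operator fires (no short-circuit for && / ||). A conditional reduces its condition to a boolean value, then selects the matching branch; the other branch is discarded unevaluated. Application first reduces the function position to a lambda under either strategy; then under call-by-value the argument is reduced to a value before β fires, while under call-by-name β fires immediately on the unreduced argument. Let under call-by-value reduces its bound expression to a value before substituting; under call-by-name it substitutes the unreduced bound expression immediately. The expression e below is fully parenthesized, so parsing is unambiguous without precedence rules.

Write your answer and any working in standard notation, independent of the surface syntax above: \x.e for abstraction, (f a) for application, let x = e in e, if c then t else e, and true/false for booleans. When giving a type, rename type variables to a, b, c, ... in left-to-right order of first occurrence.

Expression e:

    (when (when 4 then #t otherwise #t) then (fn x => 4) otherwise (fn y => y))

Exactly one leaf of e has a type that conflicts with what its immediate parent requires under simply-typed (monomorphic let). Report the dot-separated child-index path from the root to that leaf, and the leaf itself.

Answer: 0.0 : 4

Trace:
  unify Int ~ Bool
  FAIL: mismatch Int ~ Bool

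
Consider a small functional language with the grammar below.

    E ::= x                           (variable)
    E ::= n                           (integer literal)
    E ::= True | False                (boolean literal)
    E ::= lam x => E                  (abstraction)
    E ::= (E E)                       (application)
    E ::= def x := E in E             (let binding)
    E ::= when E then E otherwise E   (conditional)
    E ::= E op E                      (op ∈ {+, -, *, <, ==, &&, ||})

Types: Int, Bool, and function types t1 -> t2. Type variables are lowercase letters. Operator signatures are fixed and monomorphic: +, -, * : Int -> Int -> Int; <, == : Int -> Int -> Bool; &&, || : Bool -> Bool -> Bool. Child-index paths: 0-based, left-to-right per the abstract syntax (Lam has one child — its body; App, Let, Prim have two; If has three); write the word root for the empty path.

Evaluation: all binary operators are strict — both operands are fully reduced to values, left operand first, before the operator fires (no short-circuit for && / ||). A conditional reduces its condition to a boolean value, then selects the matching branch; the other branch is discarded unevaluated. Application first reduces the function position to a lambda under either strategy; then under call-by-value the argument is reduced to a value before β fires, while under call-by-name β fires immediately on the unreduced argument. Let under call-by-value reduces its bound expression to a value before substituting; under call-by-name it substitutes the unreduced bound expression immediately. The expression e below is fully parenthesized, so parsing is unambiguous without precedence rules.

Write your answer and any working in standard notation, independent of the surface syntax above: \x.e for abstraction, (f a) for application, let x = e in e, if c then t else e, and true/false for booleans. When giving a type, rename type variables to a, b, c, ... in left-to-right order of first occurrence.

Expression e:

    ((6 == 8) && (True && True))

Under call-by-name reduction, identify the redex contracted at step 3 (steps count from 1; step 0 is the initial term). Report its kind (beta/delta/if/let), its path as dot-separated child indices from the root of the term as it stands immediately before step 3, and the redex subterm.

Answer: delta at root : (false && true)

Working:
step 0: ((6 == 8) && (true && true))
step 1: [delta@0] (false && (true && true))
step 2: [delta@1] (false && true)
step 3: [delta@root] false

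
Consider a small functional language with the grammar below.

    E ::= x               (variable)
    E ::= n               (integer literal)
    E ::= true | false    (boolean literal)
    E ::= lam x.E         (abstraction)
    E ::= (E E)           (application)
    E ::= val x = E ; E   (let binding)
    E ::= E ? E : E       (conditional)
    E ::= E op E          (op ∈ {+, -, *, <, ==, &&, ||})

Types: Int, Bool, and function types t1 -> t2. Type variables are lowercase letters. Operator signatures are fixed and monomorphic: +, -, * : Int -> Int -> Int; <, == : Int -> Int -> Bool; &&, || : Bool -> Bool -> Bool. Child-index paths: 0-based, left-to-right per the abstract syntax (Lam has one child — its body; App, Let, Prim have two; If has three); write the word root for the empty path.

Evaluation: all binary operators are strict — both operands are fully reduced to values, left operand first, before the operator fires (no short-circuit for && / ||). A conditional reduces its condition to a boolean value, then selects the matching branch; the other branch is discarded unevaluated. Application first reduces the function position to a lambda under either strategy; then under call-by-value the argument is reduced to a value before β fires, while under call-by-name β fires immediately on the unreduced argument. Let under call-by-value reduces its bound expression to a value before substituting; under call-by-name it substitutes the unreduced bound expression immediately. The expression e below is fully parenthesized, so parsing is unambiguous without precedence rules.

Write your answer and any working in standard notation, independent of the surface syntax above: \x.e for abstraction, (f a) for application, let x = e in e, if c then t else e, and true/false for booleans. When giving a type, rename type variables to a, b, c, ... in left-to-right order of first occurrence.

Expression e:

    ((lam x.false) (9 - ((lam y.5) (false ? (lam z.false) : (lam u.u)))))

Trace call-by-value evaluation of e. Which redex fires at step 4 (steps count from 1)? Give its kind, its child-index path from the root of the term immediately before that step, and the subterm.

Trace:
step 0: ((\x.false) (9 - ((\y.5) (if false then (\z.false) else (\u.u)))))
step 1: [if@1.1.1] ((\x.false) (9 - ((\y.5) (\u.u))))
step 2: [beta@1.1] ((\x.false) (9 - 5))
step 3: [delta@1] ((\x.false) 4)
step 4: [beta@root] false

Answer: beta at root : ((\x.false) 4)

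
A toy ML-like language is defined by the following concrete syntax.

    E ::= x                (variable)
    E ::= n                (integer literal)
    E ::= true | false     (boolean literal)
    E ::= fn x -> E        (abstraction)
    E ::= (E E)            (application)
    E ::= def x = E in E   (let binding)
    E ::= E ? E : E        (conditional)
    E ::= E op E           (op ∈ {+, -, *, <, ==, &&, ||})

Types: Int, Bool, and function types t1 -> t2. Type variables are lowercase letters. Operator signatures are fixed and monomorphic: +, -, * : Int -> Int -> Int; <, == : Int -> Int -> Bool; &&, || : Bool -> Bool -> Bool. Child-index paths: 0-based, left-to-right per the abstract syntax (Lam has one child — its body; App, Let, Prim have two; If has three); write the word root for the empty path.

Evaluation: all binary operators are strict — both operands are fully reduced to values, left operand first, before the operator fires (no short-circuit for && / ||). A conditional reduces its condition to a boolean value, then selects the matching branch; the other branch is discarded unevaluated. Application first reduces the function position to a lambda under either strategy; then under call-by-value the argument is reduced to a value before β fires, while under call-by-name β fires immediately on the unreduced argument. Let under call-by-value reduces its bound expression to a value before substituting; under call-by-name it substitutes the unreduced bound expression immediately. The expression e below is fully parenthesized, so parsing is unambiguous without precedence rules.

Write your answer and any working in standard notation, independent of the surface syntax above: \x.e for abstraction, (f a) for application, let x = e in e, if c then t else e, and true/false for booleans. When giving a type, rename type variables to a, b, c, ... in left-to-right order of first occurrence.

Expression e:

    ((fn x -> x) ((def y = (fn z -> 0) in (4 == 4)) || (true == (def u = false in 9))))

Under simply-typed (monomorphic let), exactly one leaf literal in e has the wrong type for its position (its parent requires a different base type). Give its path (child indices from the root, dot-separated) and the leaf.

Trace:
x : a
\x._ : a -> a
\z._ : b -> Int
let y : b -> Int
  unify Int ~ Int
  unify Int ~ Int
  unify Bool ~ Bool
  unify Bool ~ Int
  FAIL: mismatch Bool ~ Int

Answer: 1.1.0 : true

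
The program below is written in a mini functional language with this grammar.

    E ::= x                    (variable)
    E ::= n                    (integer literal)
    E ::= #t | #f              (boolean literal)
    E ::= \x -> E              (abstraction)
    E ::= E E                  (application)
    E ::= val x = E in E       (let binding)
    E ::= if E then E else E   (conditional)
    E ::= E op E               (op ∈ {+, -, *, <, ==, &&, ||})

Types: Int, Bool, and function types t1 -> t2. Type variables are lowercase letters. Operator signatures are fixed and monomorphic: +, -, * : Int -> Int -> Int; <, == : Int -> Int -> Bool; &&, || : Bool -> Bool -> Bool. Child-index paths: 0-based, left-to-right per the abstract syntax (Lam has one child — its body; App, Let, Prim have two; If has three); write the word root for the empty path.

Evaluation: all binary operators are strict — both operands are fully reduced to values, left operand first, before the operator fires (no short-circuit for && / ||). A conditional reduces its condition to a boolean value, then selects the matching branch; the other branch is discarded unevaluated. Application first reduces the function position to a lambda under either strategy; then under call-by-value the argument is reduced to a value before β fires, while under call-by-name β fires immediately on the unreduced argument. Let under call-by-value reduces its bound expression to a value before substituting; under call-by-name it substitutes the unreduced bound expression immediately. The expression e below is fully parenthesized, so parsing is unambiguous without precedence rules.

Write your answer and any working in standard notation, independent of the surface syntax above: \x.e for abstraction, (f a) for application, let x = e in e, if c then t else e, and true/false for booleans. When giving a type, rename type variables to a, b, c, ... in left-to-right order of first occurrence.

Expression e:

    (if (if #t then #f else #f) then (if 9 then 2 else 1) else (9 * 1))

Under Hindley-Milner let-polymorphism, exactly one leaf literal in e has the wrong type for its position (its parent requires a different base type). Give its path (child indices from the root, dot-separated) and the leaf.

Answer: 1.0 : 9

Derivation:
  unify Bool ~ Bool
  unify Bool ~ Bool
  unify Bool ~ Bool
  unify Int ~ Bool
  FAIL: mismatch Int ~ Bool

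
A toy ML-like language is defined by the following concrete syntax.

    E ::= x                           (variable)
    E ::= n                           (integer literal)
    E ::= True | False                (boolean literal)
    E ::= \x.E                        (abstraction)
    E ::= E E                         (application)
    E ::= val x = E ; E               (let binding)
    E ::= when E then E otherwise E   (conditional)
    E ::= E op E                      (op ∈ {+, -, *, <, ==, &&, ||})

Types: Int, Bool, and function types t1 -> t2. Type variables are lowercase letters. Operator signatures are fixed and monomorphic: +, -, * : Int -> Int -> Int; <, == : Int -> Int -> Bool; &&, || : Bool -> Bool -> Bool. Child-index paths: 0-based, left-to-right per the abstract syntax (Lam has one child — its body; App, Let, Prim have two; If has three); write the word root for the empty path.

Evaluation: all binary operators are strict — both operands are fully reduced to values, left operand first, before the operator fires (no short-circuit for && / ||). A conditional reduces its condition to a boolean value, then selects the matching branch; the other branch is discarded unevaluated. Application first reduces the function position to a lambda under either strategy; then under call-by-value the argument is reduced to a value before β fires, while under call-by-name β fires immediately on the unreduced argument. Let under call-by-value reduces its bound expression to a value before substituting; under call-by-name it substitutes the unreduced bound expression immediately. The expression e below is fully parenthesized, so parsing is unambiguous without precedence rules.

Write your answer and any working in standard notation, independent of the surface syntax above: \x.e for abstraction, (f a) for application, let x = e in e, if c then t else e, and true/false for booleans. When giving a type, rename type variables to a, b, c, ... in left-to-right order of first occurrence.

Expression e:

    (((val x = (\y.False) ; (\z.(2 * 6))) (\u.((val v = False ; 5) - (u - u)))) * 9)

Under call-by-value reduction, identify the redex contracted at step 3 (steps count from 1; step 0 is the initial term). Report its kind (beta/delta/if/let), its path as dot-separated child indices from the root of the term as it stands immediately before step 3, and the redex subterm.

Answer: delta at 0 : (2 * 6)

Working:
step 0: (((let x = (\y.false) in (\z.(2 * 6))) (\u.((let v = false in 5) - (u - u)))) * 9)
step 1: [let@0.0] (((\z.(2 * 6)) (\u.((let v = false in 5) - (u - u)))) * 9)
step 2: [beta@0] ((2 * 6) * 9)
step 3: [delta@0] (12 * 9)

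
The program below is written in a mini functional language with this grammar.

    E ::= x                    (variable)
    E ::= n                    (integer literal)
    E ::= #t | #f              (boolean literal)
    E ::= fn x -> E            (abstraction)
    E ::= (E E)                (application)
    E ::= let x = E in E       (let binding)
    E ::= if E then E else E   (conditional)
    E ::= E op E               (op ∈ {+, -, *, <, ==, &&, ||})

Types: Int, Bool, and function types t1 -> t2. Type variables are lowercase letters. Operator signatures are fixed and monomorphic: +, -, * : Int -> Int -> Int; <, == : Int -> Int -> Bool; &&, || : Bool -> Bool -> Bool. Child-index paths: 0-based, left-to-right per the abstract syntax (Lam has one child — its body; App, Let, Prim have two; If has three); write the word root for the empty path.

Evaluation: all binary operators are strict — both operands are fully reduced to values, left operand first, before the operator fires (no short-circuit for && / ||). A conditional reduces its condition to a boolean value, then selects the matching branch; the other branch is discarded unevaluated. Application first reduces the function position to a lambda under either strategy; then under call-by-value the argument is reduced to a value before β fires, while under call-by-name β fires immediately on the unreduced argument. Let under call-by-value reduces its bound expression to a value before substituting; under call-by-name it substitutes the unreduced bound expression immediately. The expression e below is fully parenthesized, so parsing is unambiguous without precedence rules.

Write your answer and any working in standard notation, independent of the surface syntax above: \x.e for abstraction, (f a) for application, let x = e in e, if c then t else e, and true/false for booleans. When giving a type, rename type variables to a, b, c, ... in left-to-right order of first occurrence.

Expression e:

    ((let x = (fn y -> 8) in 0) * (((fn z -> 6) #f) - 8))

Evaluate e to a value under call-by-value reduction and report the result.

Working:
step 0: ((let x = (\y.8) in 0) * (((\z.6) false) - 8))
step 1: [let@0] (0 * (((\z.6) false) - 8))
step 2: [beta@1.0] (0 * (6 - 8))
step 3: [delta@1] (0 * -2)
step 4: [delta@root] 0

Answer: 0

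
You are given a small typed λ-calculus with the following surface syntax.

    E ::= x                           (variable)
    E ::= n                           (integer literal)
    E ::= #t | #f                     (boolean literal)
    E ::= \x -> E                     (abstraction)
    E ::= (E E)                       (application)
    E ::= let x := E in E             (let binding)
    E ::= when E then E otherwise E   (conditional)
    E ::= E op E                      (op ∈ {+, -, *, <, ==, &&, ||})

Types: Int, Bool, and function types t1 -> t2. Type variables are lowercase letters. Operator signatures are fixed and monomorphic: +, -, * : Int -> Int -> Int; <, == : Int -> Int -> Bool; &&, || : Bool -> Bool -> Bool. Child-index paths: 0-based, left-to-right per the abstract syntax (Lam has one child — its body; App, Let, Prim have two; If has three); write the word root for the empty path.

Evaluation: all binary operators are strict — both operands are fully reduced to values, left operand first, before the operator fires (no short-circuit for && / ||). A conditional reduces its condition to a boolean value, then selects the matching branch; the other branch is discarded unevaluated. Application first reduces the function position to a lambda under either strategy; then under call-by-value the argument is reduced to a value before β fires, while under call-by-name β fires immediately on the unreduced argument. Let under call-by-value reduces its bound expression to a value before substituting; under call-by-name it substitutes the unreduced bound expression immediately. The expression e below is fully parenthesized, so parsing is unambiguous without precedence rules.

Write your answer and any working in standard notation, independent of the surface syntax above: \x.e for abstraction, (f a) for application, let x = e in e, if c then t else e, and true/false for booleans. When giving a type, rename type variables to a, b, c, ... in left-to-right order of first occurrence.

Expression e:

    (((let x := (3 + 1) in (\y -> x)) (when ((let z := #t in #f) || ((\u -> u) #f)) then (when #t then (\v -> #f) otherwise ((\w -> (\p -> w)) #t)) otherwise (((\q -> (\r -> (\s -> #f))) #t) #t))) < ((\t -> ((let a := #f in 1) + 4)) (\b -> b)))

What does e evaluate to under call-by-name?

Trace:
step 0: (((let x = (3 + 1) in (\y.x)) (if ((let z = true in false) || ((\u.u) false)) then (if true then (\v.false) else ((\w.(\p.w)) true)) else (((\q.(\r.(\s.false))) true) true))) < ((\t.((let a = false in 1) + 4)) (\b.b)))
step 1: [let@0.0] (((\y.(3 + 1)) (if ((let z = true in false) || ((\u.u) false)) then (if true then (\v.false) else ((\w.(\p.w)) true)) else (((\q.(\r.(\s.false))) true) true))) < ((\t.((let a = false in 1) + 4)) (\b.b)))
step 2: [beta@0] ((3 + 1) < ((\t.((let a = false in 1) + 4)) (\b.b)))
step 3: [delta@0] (4 < ((\t.((let a = false in 1) + 4)) (\b.b)))
step 4: [beta@1] (4 < ((let a = false in 1) + 4))
step 5: [let@1.0] (4 < (1 + 4))
step 6: [delta@1] (4 < 5)
step 7: [delta@root] true

Answer: true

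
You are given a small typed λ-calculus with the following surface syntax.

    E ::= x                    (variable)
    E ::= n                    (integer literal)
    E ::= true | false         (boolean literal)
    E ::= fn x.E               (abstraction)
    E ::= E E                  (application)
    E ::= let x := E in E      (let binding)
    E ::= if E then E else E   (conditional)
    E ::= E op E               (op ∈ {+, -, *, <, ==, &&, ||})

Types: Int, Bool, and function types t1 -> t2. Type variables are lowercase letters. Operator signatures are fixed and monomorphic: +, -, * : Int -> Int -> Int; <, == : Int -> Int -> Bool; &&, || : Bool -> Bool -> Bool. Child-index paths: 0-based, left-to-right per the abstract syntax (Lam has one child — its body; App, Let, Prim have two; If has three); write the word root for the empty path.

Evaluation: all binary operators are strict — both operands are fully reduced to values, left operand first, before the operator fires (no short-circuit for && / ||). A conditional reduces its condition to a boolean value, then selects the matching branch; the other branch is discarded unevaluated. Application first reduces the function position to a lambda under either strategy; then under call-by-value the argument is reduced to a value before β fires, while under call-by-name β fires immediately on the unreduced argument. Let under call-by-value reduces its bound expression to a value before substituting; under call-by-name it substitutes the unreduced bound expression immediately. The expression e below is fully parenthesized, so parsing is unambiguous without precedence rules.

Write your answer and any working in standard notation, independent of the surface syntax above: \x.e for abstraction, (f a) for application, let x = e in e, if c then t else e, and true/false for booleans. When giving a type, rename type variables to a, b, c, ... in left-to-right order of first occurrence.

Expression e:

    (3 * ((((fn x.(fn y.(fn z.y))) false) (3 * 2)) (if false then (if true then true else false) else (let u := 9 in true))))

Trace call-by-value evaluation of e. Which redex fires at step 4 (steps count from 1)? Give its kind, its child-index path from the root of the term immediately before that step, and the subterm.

Answer: if at 1.1 : (if false then (if true then true else false) else (let u = 9 in true))

Working:
step 0: (3 * ((((\x.(\y.(\z.y))) false) (3 * 2)) (if false then (if true then true else false) else (let u = 9 in true))))
step 1: [beta@1.0.0] (3 * (((\y.(\z.y)) (3 * 2)) (if false then (if true then true else false) else (let u = 9 in true))))
step 2: [delta@1.0.1] (3 * (((\y.(\z.y)) 6) (if false then (if true then true else false) else (let u = 9 in true))))
step 3: [beta@1.0] (3 * ((\z.6) (if false then (if true then true else false) else (let u = 9 in true))))
step 4: [if@1.1] (3 * ((\z.6) (let u = 9 in true)))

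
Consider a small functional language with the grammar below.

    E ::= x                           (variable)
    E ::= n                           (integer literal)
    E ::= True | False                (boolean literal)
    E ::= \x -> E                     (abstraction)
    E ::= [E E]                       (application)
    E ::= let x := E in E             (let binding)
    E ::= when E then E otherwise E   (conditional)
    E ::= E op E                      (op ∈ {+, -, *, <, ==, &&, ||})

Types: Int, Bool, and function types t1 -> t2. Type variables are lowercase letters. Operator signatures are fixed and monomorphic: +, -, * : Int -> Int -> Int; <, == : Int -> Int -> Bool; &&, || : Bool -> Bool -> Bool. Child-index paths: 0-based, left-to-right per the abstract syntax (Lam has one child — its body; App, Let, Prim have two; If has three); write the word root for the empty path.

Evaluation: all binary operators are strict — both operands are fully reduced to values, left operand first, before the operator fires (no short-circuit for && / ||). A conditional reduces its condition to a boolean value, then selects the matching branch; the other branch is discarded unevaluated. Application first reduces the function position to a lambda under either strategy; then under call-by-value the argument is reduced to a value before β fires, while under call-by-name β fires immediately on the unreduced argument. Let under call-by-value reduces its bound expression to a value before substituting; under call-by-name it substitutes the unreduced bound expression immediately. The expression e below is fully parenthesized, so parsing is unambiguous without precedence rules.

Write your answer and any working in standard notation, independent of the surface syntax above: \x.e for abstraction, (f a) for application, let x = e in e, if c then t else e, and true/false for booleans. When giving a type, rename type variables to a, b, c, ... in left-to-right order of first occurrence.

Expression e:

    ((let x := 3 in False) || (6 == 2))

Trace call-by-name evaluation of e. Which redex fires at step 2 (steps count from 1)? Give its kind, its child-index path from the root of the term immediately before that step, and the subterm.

Derivation:
step 0: ((let x = 3 in false) || (6 == 2))
step 1: [let@0] (false || (6 == 2))
step 2: [delta@1] (false || false)

Answer: delta at 1 : (6 == 2)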